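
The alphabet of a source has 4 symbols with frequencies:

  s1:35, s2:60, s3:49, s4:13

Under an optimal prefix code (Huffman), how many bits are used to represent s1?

Build the tree from the bottom:
combine s4(13), s1(35) → 48
combine 48, s3(49) → 97
combine s2(60), 97 → 157
s1's leaf is at depth 3, giving a 3-bit codeword.

3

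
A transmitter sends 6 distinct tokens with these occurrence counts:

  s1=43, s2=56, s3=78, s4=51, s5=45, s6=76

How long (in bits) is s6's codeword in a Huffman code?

2

Repeatedly merge the two smallest:
merge s1(43) and s5(45): 88
merge s4(51) and s2(56): 107
merge s6(76) and s3(78): 154
merge 88 and 107: 195
merge 154 and 195: 349
s6's leaf is at depth 2, giving a 2-bit codeword.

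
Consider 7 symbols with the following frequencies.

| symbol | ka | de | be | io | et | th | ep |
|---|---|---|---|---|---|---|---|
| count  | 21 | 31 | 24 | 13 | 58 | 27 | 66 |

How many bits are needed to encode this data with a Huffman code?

Merge the two smallest weights repeatedly:
merge io(13) and ka(21): 34
merge be(24) and th(27): 51
merge de(31) and 34: 65
merge 51 and et(58): 109
merge 65 and ep(66): 131
merge 109 and 131: 240
Each symbol's bit-cost is frequency × depth; summing gives 630 bits (equivalently 34 + 51 + 65 + 109 + 131 + 240).

630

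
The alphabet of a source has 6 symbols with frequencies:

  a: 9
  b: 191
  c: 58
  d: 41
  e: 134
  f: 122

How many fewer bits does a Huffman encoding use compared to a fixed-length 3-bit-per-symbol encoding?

Fixed-length: 3 bits × 555 symbols = 1665 bits.
Huffman merges:
combine a(9), d(41) → 50
combine 50, c(58) → 108
combine 108, f(122) → 230
combine e(134), b(191) → 325
combine 230, 325 → 555
Huffman total = 50 + 108 + 230 + 325 + 555 = 1268 bits.
Saving = 1665 − 1268 = 397 bits.

397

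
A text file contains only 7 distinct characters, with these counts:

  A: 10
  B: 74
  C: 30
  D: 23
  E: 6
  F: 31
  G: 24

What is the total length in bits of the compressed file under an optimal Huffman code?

501

Build the Huffman tree bottom-up:
combine E(6), A(10) → 16
combine 16, D(23) → 39
combine G(24), C(30) → 54
combine F(31), 39 → 70
combine 54, 70 → 124
combine B(74), 124 → 198
The encoded length is the sum of every internal node's weight: 16 + 39 + 54 + 70 + 124 + 198 = 501 bits.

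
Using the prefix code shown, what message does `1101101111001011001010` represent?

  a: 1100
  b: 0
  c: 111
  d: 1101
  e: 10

Read left to right; each codeword is recognised as soon as it completes (prefix code):
  1101→d | 10→e | 111→c | 10→e | 0→b | 10→e | 1100→a | 10→e | 10→e
Decoded message: decebeaee

decebeaee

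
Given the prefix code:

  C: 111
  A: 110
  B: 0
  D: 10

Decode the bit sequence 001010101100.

Read left to right; each codeword is recognised as soon as it completes (prefix code):
  0→B | 0→B | 10→D | 10→D | 10→D | 110→A | 0→B
Decoded message: BBDDDAB

BBDDDAB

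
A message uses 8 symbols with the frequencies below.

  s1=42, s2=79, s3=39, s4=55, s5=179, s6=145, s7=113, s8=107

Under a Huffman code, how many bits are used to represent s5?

Repeatedly merge the two smallest:
combine s3(39), s1(42) → 81
combine s4(55), s2(79) → 134
combine 81, s8(107) → 188
combine s7(113), 134 → 247
combine s6(145), s5(179) → 324
combine 188, 247 → 435
combine 324, 435 → 759
s5's leaf is at depth 2, giving a 2-bit codeword.

2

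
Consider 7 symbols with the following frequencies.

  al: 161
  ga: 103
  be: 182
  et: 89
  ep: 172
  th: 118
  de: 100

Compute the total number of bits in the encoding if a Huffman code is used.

Merge the two smallest weights repeatedly:
combine et(89), de(100) → 189
combine ga(103), th(118) → 221
combine al(161), ep(172) → 333
combine be(182), 189 → 371
combine 221, 333 → 554
combine 371, 554 → 925
Total encoded bits = sum of merged weights = 189 + 221 + 333 + 371 + 554 + 925 = 2593.

2593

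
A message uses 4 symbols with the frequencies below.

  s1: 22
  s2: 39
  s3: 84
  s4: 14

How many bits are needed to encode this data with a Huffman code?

Build the Huffman tree bottom-up:
combine s4(14), s1(22) → 36
combine 36, s2(39) → 75
combine 75, s3(84) → 159
Total encoded bits = sum of merged weights = 36 + 75 + 159 = 270.

270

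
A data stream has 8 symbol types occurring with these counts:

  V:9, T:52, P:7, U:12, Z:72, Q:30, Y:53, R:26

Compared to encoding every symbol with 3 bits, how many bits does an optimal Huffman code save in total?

81

Fixed-length: 3 bits × 261 symbols = 783 bits.
Huffman merges:
combine P(7), V(9) → 16
combine U(12), 16 → 28
combine R(26), 28 → 54
combine Q(30), T(52) → 82
combine Y(53), 54 → 107
combine Z(72), 82 → 154
combine 107, 154 → 261
Huffman total = 16 + 28 + 54 + 82 + 107 + 154 + 261 = 702 bits.
Saving = 783 − 702 = 81 bits.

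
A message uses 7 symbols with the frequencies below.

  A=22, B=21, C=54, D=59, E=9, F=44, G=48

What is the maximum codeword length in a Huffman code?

Merge the two lowest-weight nodes at each step:
merge E(9) and B(21): 30
merge A(22) and 30: 52
merge F(44) and G(48): 92
merge 52 and C(54): 106
merge D(59) and 92: 151
merge 106 and 151: 257
Maximum depth reached is 4.

4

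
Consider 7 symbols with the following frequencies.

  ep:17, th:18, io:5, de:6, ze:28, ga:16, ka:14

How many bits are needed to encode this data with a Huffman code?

Greedily combine the two least-frequent nodes:
merge io(5) and de(6): 11
merge 11 and ka(14): 25
merge ga(16) and ep(17): 33
merge th(18) and 25: 43
merge ze(28) and 33: 61
merge 43 and 61: 104
Total encoded bits = sum of merged weights = 11 + 25 + 33 + 43 + 61 + 104 = 277.

277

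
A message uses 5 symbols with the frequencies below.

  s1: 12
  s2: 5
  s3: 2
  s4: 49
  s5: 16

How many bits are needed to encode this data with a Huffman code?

145

Build the Huffman tree bottom-up:
s3(2) + s2(5) → 7
7 + s1(12) → 19
s5(16) + 19 → 35
35 + s4(49) → 84
Total encoded bits = sum of merged weights = 7 + 19 + 35 + 84 = 145.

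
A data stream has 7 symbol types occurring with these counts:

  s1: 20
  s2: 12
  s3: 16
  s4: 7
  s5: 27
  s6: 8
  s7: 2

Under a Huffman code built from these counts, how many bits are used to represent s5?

Huffman merges, smallest pair first:
s7(2) + s4(7) → 9
s6(8) + 9 → 17
s2(12) + s3(16) → 28
17 + s1(20) → 37
s5(27) + 28 → 55
37 + 55 → 92
The subtree containing s5 is merged 2 times, so code length = 2.

2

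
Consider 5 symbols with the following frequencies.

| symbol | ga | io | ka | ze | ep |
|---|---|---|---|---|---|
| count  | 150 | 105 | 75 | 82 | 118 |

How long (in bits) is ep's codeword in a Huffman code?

2

Huffman merges, smallest pair first:
merge ka(75) and ze(82): 157
merge io(105) and ep(118): 223
merge ga(150) and 157: 307
merge 223 and 307: 530
ep sits 2 levels below the root, so its codeword is 2 bits.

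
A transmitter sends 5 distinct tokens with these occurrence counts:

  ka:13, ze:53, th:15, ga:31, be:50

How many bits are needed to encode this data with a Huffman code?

Merge the two smallest weights repeatedly:
ka(13) + th(15) → 28
28 + ga(31) → 59
be(50) + ze(53) → 103
59 + 103 → 162
Total encoded bits = sum of merged weights = 28 + 59 + 103 + 162 = 352.

352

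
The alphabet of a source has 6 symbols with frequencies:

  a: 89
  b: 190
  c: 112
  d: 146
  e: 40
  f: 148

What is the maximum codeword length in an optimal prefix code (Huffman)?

Merge the two lowest-weight nodes at each step:
merge e(40) and a(89): 129
merge c(112) and 129: 241
merge d(146) and f(148): 294
merge b(190) and 241: 431
merge 294 and 431: 725
Maximum depth reached is 4.

4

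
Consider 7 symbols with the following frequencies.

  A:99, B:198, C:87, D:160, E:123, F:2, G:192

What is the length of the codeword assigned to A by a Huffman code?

Huffman merges, smallest pair first:
combine F(2), C(87) → 89
combine 89, A(99) → 188
combine E(123), D(160) → 283
combine 188, G(192) → 380
combine B(198), 283 → 481
combine 380, 481 → 861
The subtree containing A is merged 3 times, so code length = 3.

3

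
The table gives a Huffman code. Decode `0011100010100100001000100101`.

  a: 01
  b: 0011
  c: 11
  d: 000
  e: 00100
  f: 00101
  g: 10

Read left to right; each codeword is recognised as soon as it completes (prefix code):
  0011→b | 10→g | 00101→f | 00100→e | 00100→e | 01→a | 00101→f
Decoded message: bgfeeaf

bgfeeaf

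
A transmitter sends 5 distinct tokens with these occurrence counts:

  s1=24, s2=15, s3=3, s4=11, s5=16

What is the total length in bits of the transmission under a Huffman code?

152

Greedily combine the two least-frequent nodes:
merge s3(3) and s4(11): 14
merge 14 and s2(15): 29
merge s5(16) and s1(24): 40
merge 29 and 40: 69
Each symbol's bit-cost is frequency × depth; summing gives 152 bits (equivalently 14 + 29 + 40 + 69).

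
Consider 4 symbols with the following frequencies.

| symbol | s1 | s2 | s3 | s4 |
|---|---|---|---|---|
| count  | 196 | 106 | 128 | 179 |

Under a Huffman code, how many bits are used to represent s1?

Build the tree from the bottom:
combine s2(106), s3(128) → 234
combine s4(179), s1(196) → 375
combine 234, 375 → 609
The subtree containing s1 is merged 2 times, so code length = 2.

2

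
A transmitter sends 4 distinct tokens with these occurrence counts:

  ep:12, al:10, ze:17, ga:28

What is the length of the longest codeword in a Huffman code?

3

Merge the two lowest-weight nodes at each step:
combine al(10), ep(12) → 22
combine ze(17), 22 → 39
combine ga(28), 39 → 67
The first pair merged (al, ep) ends up deepest, at depth 3.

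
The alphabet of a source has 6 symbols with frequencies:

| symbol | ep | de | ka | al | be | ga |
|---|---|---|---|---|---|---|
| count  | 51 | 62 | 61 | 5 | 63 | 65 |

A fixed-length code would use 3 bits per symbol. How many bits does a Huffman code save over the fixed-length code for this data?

Fixed-length: 3 bits × 307 symbols = 921 bits.
Huffman merges:
al(5) + ep(51) → 56
56 + ka(61) → 117
de(62) + be(63) → 125
ga(65) + 117 → 182
125 + 182 → 307
Huffman total = 56 + 117 + 125 + 182 + 307 = 787 bits.
Saving = 921 − 787 = 134 bits.

134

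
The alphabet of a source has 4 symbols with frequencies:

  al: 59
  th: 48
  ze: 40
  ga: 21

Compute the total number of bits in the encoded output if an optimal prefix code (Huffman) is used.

Merge the two smallest weights repeatedly:
merge ga(21) and ze(40): 61
merge th(48) and al(59): 107
merge 61 and 107: 168
Each symbol's bit-cost is frequency × depth; summing gives 336 bits (equivalently 61 + 107 + 168).

336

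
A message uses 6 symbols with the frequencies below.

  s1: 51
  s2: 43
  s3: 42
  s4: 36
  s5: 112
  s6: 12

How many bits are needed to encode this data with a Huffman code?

Merge the two smallest weights repeatedly:
combine s6(12), s4(36) → 48
combine s3(42), s2(43) → 85
combine 48, s1(51) → 99
combine 85, 99 → 184
combine s5(112), 184 → 296
The encoded length is the sum of every internal node's weight: 48 + 85 + 99 + 184 + 296 = 712 bits.

712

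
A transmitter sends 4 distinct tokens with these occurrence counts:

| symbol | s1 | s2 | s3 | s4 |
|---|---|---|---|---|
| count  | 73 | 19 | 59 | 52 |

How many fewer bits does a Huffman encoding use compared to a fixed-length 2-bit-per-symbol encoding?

2

Fixed-length: 2 bits × 203 symbols = 406 bits.
Huffman merges:
combine s2(19), s4(52) → 71
combine s3(59), 71 → 130
combine s1(73), 130 → 203
Huffman total = 71 + 130 + 203 = 404 bits.
Saving = 406 − 404 = 2 bits.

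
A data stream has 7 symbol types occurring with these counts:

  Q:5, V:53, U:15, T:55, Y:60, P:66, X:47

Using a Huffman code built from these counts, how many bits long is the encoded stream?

797

Merge the two smallest weights repeatedly:
combine Q(5), U(15) → 20
combine 20, X(47) → 67
combine V(53), T(55) → 108
combine Y(60), P(66) → 126
combine 67, 108 → 175
combine 126, 175 → 301
Each symbol's bit-cost is frequency × depth; summing gives 797 bits (equivalently 20 + 67 + 108 + 126 + 175 + 301).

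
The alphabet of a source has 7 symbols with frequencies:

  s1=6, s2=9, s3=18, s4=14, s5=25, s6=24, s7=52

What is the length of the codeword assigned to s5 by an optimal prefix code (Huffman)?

2

Huffman merges, smallest pair first:
merge s1(6) and s2(9): 15
merge s4(14) and 15: 29
merge s3(18) and s6(24): 42
merge s5(25) and 29: 54
merge 42 and s7(52): 94
merge 54 and 94: 148
s5's leaf is at depth 2, giving a 2-bit codeword.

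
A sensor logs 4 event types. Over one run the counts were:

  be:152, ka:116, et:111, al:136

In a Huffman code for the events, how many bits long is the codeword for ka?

2

Huffman merges, smallest pair first:
combine et(111), ka(116) → 227
combine al(136), be(152) → 288
combine 227, 288 → 515
ka's leaf is at depth 2, giving a 2-bit codeword.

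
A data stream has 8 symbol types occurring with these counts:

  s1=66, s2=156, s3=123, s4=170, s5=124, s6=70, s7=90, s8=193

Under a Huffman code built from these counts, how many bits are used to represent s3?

Huffman merges, smallest pair first:
combine s1(66), s6(70) → 136
combine s7(90), s3(123) → 213
combine s5(124), 136 → 260
combine s2(156), s4(170) → 326
combine s8(193), 213 → 406
combine 260, 326 → 586
combine 406, 586 → 992
s3's leaf is at depth 3, giving a 3-bit codeword.

3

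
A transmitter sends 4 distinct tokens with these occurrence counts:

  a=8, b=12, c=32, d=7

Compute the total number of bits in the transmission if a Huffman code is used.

101

Build the Huffman tree bottom-up:
merge d(7) and a(8): 15
merge b(12) and 15: 27
merge 27 and c(32): 59
Total encoded bits = sum of merged weights = 15 + 27 + 59 = 101.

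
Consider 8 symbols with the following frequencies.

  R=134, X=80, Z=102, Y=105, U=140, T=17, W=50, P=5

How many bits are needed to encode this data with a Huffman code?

Build the Huffman tree bottom-up:
P(5) + T(17) → 22
22 + W(50) → 72
72 + X(80) → 152
Z(102) + Y(105) → 207
R(134) + U(140) → 274
152 + 207 → 359
274 + 359 → 633
Each symbol's bit-cost is frequency × depth; summing gives 1719 bits (equivalently 22 + 72 + 152 + 207 + 274 + 359 + 633).

1719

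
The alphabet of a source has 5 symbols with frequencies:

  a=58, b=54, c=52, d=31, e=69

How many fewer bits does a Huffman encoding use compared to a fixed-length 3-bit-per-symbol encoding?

181

Fixed-length: 3 bits × 264 symbols = 792 bits.
Huffman merges:
d(31) + c(52) → 83
b(54) + a(58) → 112
e(69) + 83 → 152
112 + 152 → 264
Huffman total = 83 + 112 + 152 + 264 = 611 bits.
Saving = 792 − 611 = 181 bits.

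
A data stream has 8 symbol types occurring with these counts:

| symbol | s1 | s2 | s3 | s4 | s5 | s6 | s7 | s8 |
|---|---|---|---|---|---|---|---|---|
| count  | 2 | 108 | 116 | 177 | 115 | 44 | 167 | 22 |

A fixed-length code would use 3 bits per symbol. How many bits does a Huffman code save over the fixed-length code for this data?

252

Fixed-length: 3 bits × 751 symbols = 2253 bits.
Huffman merges:
s1(2) + s8(22) → 24
24 + s6(44) → 68
68 + s2(108) → 176
s5(115) + s3(116) → 231
s7(167) + 176 → 343
s4(177) + 231 → 408
343 + 408 → 751
Huffman total = 24 + 68 + 176 + 231 + 343 + 408 + 751 = 2001 bits.
Saving = 2253 − 2001 = 252 bits.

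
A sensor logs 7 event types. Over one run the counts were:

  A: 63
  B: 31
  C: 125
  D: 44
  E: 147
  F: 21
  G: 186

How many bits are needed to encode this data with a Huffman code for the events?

Build the Huffman tree bottom-up:
F(21) + B(31) → 52
D(44) + 52 → 96
A(63) + 96 → 159
C(125) + E(147) → 272
159 + G(186) → 345
272 + 345 → 617
The encoded length is the sum of every internal node's weight: 52 + 96 + 159 + 272 + 345 + 617 = 1541 bits.

1541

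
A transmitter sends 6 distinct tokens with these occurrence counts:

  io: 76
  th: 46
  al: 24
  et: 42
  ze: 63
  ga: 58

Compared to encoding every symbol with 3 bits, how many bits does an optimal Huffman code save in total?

139

Fixed-length: 3 bits × 309 symbols = 927 bits.
Huffman merges:
combine al(24), et(42) → 66
combine th(46), ga(58) → 104
combine ze(63), 66 → 129
combine io(76), 104 → 180
combine 129, 180 → 309
Huffman total = 66 + 104 + 129 + 180 + 309 = 788 bits.
Saving = 927 − 788 = 139 bits.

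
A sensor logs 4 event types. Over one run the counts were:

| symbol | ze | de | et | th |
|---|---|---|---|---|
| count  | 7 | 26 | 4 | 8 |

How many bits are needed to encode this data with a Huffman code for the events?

Build the Huffman tree bottom-up:
combine et(4), ze(7) → 11
combine th(8), 11 → 19
combine 19, de(26) → 45
Total encoded bits = sum of merged weights = 11 + 19 + 45 = 75.

75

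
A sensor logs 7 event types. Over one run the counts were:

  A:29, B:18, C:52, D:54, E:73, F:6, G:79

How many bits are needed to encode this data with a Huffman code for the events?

Build the Huffman tree bottom-up:
merge F(6) and B(18): 24
merge 24 and A(29): 53
merge C(52) and 53: 105
merge D(54) and E(73): 127
merge G(79) and 105: 184
merge 127 and 184: 311
Total encoded bits = sum of merged weights = 24 + 53 + 105 + 127 + 184 + 311 = 804.

804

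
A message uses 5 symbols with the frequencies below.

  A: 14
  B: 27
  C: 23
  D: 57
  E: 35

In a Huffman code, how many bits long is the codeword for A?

Huffman merges, smallest pair first:
A(14) + C(23) → 37
B(27) + E(35) → 62
37 + D(57) → 94
62 + 94 → 156
A sits 3 levels below the root, so its codeword is 3 bits.

3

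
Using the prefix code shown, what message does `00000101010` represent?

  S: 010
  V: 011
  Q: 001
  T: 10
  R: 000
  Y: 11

RQST

Read left to right; each codeword is recognised as soon as it completes (prefix code):
  000→R | 001→Q | 010→S | 10→T
Decoded message: RQST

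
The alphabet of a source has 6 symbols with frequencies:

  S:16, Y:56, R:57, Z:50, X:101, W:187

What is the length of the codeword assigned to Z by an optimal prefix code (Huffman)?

Build the tree from the bottom:
merge S(16) and Z(50): 66
merge Y(56) and R(57): 113
merge 66 and X(101): 167
merge 113 and 167: 280
merge W(187) and 280: 467
The subtree containing Z is merged 4 times, so code length = 4.

4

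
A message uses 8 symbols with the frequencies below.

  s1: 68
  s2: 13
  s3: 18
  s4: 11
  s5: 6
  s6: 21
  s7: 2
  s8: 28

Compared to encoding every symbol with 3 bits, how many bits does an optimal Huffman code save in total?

78

Fixed-length: 3 bits × 167 symbols = 501 bits.
Huffman merges:
combine s7(2), s5(6) → 8
combine 8, s4(11) → 19
combine s2(13), s3(18) → 31
combine 19, s6(21) → 40
combine s8(28), 31 → 59
combine 40, 59 → 99
combine s1(68), 99 → 167
Huffman total = 8 + 19 + 31 + 40 + 59 + 99 + 167 = 423 bits.
Saving = 501 − 423 = 78 bits.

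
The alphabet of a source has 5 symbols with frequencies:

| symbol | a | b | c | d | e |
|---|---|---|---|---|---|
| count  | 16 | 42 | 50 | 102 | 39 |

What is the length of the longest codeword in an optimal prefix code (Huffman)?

3

Merge the two lowest-weight nodes at each step:
combine a(16), e(39) → 55
combine b(42), c(50) → 92
combine 55, 92 → 147
combine d(102), 147 → 249
Maximum depth reached is 3.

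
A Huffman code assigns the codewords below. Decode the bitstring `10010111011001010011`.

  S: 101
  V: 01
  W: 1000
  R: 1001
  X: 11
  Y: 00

RVXVRVYX

Read left to right; each codeword is recognised as soon as it completes (prefix code):
  1001→R | 01→V | 11→X | 01→V | 1001→R | 01→V | 00→Y | 11→X
Decoded message: RVXVRVYX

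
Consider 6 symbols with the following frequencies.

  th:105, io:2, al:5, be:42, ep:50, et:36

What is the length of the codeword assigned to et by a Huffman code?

4

Repeatedly merge the two smallest:
merge io(2) and al(5): 7
merge 7 and et(36): 43
merge be(42) and 43: 85
merge ep(50) and 85: 135
merge th(105) and 135: 240
et's leaf is at depth 4, giving a 4-bit codeword.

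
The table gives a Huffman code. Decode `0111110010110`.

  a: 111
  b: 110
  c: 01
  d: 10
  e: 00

cadccd

Read left to right; each codeword is recognised as soon as it completes (prefix code):
  01→c | 111→a | 10→d | 01→c | 01→c | 10→d
Decoded message: cadccd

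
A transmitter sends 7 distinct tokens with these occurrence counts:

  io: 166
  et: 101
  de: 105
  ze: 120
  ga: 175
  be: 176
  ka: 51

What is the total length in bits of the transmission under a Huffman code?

2483

Build the Huffman tree bottom-up:
ka(51) + et(101) → 152
de(105) + ze(120) → 225
152 + io(166) → 318
ga(175) + be(176) → 351
225 + 318 → 543
351 + 543 → 894
Each symbol's bit-cost is frequency × depth; summing gives 2483 bits (equivalently 152 + 225 + 318 + 351 + 543 + 894).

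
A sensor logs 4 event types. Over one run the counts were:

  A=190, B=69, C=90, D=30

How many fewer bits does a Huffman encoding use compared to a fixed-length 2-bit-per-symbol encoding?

91

Fixed-length: 2 bits × 379 symbols = 758 bits.
Huffman merges:
D(30) + B(69) → 99
C(90) + 99 → 189
189 + A(190) → 379
Huffman total = 99 + 189 + 379 = 667 bits.
Saving = 758 − 667 = 91 bits.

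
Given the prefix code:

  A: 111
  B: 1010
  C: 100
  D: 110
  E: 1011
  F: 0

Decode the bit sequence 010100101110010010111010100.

FBFECCEBC

Read left to right; each codeword is recognised as soon as it completes (prefix code):
  0→F | 1010→B | 0→F | 1011→E | 100→C | 100→C | 1011→E | 1010→B | 100→C
Decoded message: FBFECCEBC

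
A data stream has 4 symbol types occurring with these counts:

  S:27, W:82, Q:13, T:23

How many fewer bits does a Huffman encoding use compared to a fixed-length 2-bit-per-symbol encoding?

46

Fixed-length: 2 bits × 145 symbols = 290 bits.
Huffman merges:
merge Q(13) and T(23): 36
merge S(27) and 36: 63
merge 63 and W(82): 145
Huffman total = 36 + 63 + 145 = 244 bits.
Saving = 290 − 244 = 46 bits.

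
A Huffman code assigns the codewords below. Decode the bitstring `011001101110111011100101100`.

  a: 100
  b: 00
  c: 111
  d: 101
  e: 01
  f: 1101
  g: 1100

Read left to right; each codeword is recognised as soon as it completes (prefix code):
  01→e | 100→a | 1101→f | 1101→f | 1101→f | 1100→g | 101→d | 100→a
Decoded message: eafffgda

eafffgda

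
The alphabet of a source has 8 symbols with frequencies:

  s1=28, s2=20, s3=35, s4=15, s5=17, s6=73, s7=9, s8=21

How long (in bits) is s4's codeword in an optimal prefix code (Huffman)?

4

Huffman merges, smallest pair first:
combine s7(9), s4(15) → 24
combine s5(17), s2(20) → 37
combine s8(21), 24 → 45
combine s1(28), s3(35) → 63
combine 37, 45 → 82
combine 63, s6(73) → 136
combine 82, 136 → 218
s4 sits 4 levels below the root, so its codeword is 4 bits.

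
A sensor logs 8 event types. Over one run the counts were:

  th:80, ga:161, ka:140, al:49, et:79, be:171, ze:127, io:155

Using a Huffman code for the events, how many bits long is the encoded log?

2843

Build the Huffman tree bottom-up:
merge al(49) and et(79): 128
merge th(80) and ze(127): 207
merge 128 and ka(140): 268
merge io(155) and ga(161): 316
merge be(171) and 207: 378
merge 268 and 316: 584
merge 378 and 584: 962
Total encoded bits = sum of merged weights = 128 + 207 + 268 + 316 + 378 + 584 + 962 = 2843.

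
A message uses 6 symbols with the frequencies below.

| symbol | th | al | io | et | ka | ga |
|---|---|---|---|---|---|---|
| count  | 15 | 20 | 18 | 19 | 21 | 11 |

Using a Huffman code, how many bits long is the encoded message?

271

Merge the two smallest weights repeatedly:
combine ga(11), th(15) → 26
combine io(18), et(19) → 37
combine al(20), ka(21) → 41
combine 26, 37 → 63
combine 41, 63 → 104
The encoded length is the sum of every internal node's weight: 26 + 37 + 41 + 63 + 104 = 271 bits.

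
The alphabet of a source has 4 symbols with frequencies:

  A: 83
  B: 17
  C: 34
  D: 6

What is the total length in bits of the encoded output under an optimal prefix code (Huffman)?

Build the Huffman tree bottom-up:
D(6) + B(17) → 23
23 + C(34) → 57
57 + A(83) → 140
The encoded length is the sum of every internal node's weight: 23 + 57 + 140 = 220 bits.

220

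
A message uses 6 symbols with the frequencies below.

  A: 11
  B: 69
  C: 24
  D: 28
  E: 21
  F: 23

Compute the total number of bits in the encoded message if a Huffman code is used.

Merge the two smallest weights repeatedly:
merge A(11) and E(21): 32
merge F(23) and C(24): 47
merge D(28) and 32: 60
merge 47 and 60: 107
merge B(69) and 107: 176
Total encoded bits = sum of merged weights = 32 + 47 + 60 + 107 + 176 = 422.

422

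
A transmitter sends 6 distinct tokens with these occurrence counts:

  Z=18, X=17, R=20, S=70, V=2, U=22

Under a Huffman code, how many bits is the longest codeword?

Merge the two lowest-weight nodes at each step:
V(2) + X(17) → 19
Z(18) + 19 → 37
R(20) + U(22) → 42
37 + 42 → 79
S(70) + 79 → 149
The rarest symbols sit at the bottom; the longest codeword is 4 bits.

4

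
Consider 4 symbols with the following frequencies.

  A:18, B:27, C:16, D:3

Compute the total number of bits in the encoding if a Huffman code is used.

Greedily combine the two least-frequent nodes:
combine D(3), C(16) → 19
combine A(18), 19 → 37
combine B(27), 37 → 64
Total encoded bits = sum of merged weights = 19 + 37 + 64 = 120.

120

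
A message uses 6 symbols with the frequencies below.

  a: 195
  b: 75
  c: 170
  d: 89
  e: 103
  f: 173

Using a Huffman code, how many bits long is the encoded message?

2041

Merge the two smallest weights repeatedly:
combine b(75), d(89) → 164
combine e(103), 164 → 267
combine c(170), f(173) → 343
combine a(195), 267 → 462
combine 343, 462 → 805
Each symbol's bit-cost is frequency × depth; summing gives 2041 bits (equivalently 164 + 267 + 343 + 462 + 805).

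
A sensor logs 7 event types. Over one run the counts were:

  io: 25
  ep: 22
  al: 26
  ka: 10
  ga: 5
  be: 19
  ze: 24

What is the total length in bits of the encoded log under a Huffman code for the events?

Build the Huffman tree bottom-up:
merge ga(5) and ka(10): 15
merge 15 and be(19): 34
merge ep(22) and ze(24): 46
merge io(25) and al(26): 51
merge 34 and 46: 80
merge 51 and 80: 131
Total encoded bits = sum of merged weights = 15 + 34 + 46 + 51 + 80 + 131 = 357.

357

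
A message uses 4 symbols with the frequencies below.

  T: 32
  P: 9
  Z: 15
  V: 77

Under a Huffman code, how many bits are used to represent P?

Repeatedly merge the two smallest:
merge P(9) and Z(15): 24
merge 24 and T(32): 56
merge 56 and V(77): 133
The subtree containing P is merged 3 times, so code length = 3.

3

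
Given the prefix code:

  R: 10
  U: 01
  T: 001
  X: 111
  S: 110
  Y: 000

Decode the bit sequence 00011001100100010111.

YSURUYRX

Read left to right; each codeword is recognised as soon as it completes (prefix code):
  000→Y | 110→S | 01→U | 10→R | 01→U | 000→Y | 10→R | 111→X
Decoded message: YSURUYRX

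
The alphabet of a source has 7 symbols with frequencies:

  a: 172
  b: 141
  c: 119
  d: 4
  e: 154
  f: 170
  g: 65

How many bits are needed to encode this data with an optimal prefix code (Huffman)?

Build the Huffman tree bottom-up:
merge d(4) and g(65): 69
merge 69 and c(119): 188
merge b(141) and e(154): 295
merge f(170) and a(172): 342
merge 188 and 295: 483
merge 342 and 483: 825
Total encoded bits = sum of merged weights = 69 + 188 + 295 + 342 + 483 + 825 = 2202.

2202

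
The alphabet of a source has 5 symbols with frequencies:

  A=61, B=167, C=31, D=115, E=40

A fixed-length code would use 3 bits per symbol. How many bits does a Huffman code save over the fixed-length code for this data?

378

Fixed-length: 3 bits × 414 symbols = 1242 bits.
Huffman merges:
C(31) + E(40) → 71
A(61) + 71 → 132
D(115) + 132 → 247
B(167) + 247 → 414
Huffman total = 71 + 132 + 247 + 414 = 864 bits.
Saving = 1242 − 864 = 378 bits.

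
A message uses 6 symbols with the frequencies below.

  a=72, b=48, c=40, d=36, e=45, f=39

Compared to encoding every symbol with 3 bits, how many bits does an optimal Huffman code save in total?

Fixed-length: 3 bits × 280 symbols = 840 bits.
Huffman merges:
d(36) + f(39) → 75
c(40) + e(45) → 85
b(48) + a(72) → 120
75 + 85 → 160
120 + 160 → 280
Huffman total = 75 + 85 + 120 + 160 + 280 = 720 bits.
Saving = 840 − 720 = 120 bits.

120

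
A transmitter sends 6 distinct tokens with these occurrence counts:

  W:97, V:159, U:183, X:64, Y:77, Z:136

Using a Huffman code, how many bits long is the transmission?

Merge the two smallest weights repeatedly:
merge X(64) and Y(77): 141
merge W(97) and Z(136): 233
merge 141 and V(159): 300
merge U(183) and 233: 416
merge 300 and 416: 716
The encoded length is the sum of every internal node's weight: 141 + 233 + 300 + 416 + 716 = 1806 bits.

1806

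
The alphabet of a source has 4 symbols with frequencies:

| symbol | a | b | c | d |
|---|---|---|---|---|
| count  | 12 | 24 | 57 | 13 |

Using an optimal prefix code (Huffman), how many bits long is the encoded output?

180

Merge the two smallest weights repeatedly:
combine a(12), d(13) → 25
combine b(24), 25 → 49
combine 49, c(57) → 106
Each symbol's bit-cost is frequency × depth; summing gives 180 bits (equivalently 25 + 49 + 106).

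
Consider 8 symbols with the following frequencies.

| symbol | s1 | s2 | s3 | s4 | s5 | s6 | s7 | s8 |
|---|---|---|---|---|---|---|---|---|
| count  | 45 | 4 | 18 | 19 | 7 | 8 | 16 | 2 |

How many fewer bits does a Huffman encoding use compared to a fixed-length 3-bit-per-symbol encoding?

Fixed-length: 3 bits × 119 symbols = 357 bits.
Huffman merges:
combine s8(2), s2(4) → 6
combine 6, s5(7) → 13
combine s6(8), 13 → 21
combine s7(16), s3(18) → 34
combine s4(19), 21 → 40
combine 34, 40 → 74
combine s1(45), 74 → 119
Huffman total = 6 + 13 + 21 + 34 + 40 + 74 + 119 = 307 bits.
Saving = 357 − 307 = 50 bits.

50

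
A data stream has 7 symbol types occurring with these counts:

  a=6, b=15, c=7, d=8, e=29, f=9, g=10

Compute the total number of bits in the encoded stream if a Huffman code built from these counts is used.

221

Build the Huffman tree bottom-up:
merge a(6) and c(7): 13
merge d(8) and f(9): 17
merge g(10) and 13: 23
merge b(15) and 17: 32
merge 23 and e(29): 52
merge 32 and 52: 84
Each symbol's bit-cost is frequency × depth; summing gives 221 bits (equivalently 13 + 17 + 23 + 32 + 52 + 84).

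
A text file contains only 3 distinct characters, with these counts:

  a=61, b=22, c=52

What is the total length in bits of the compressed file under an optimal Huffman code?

209

Greedily combine the two least-frequent nodes:
b(22) + c(52) → 74
a(61) + 74 → 135
The encoded length is the sum of every internal node's weight: 74 + 135 = 209 bits.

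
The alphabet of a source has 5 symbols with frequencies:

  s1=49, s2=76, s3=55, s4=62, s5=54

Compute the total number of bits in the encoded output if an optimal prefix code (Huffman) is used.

Greedily combine the two least-frequent nodes:
merge s1(49) and s5(54): 103
merge s3(55) and s4(62): 117
merge s2(76) and 103: 179
merge 117 and 179: 296
Total encoded bits = sum of merged weights = 103 + 117 + 179 + 296 = 695.

695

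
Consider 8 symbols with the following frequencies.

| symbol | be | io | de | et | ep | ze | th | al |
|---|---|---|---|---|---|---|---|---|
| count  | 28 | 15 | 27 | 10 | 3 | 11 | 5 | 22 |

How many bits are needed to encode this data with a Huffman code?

Build the Huffman tree bottom-up:
merge ep(3) and th(5): 8
merge 8 and et(10): 18
merge ze(11) and io(15): 26
merge 18 and al(22): 40
merge 26 and de(27): 53
merge be(28) and 40: 68
merge 53 and 68: 121
Each symbol's bit-cost is frequency × depth; summing gives 334 bits (equivalently 8 + 18 + 26 + 40 + 53 + 68 + 121).

334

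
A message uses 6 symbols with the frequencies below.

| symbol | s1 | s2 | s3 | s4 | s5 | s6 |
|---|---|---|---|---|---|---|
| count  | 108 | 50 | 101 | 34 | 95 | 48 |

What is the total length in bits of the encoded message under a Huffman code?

Greedily combine the two least-frequent nodes:
merge s4(34) and s6(48): 82
merge s2(50) and 82: 132
merge s5(95) and s3(101): 196
merge s1(108) and 132: 240
merge 196 and 240: 436
The encoded length is the sum of every internal node's weight: 82 + 132 + 196 + 240 + 436 = 1086 bits.

1086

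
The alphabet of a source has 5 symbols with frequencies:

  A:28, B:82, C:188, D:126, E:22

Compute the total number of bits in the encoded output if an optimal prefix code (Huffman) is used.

886

Merge the two smallest weights repeatedly:
combine E(22), A(28) → 50
combine 50, B(82) → 132
combine D(126), 132 → 258
combine C(188), 258 → 446
The encoded length is the sum of every internal node's weight: 50 + 132 + 258 + 446 = 886 bits.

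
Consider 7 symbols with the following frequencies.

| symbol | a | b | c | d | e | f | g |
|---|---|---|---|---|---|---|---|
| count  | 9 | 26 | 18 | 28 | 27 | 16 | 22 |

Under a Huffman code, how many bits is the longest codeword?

Merge the two lowest-weight nodes at each step:
a(9) + f(16) → 25
c(18) + g(22) → 40
25 + b(26) → 51
e(27) + d(28) → 55
40 + 51 → 91
55 + 91 → 146
The first pair merged (a, f) ends up deepest, at depth 4.

4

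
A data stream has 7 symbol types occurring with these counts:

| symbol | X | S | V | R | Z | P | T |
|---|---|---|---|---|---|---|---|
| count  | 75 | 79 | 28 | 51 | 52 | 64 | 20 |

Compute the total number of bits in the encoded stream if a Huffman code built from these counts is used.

Greedily combine the two least-frequent nodes:
combine T(20), V(28) → 48
combine 48, R(51) → 99
combine Z(52), P(64) → 116
combine X(75), S(79) → 154
combine 99, 116 → 215
combine 154, 215 → 369
The encoded length is the sum of every internal node's weight: 48 + 99 + 116 + 154 + 215 + 369 = 1001 bits.

1001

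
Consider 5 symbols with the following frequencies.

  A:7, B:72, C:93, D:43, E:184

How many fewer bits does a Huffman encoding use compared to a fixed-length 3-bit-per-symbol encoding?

411

Fixed-length: 3 bits × 399 symbols = 1197 bits.
Huffman merges:
merge A(7) and D(43): 50
merge 50 and B(72): 122
merge C(93) and 122: 215
merge E(184) and 215: 399
Huffman total = 50 + 122 + 215 + 399 = 786 bits.
Saving = 1197 − 786 = 411 bits.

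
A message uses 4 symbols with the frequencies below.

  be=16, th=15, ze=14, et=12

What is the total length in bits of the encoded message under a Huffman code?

114

Greedily combine the two least-frequent nodes:
merge et(12) and ze(14): 26
merge th(15) and be(16): 31
merge 26 and 31: 57
Each symbol's bit-cost is frequency × depth; summing gives 114 bits (equivalently 26 + 31 + 57).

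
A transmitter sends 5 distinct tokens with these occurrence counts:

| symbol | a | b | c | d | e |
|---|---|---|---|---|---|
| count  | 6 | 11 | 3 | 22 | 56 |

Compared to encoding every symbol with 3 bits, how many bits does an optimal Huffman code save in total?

Fixed-length: 3 bits × 98 symbols = 294 bits.
Huffman merges:
combine c(3), a(6) → 9
combine 9, b(11) → 20
combine 20, d(22) → 42
combine 42, e(56) → 98
Huffman total = 9 + 20 + 42 + 98 = 169 bits.
Saving = 294 − 169 = 125 bits.

125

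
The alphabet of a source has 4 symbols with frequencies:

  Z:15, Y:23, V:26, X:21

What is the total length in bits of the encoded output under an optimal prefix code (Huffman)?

170

Greedily combine the two least-frequent nodes:
combine Z(15), X(21) → 36
combine Y(23), V(26) → 49
combine 36, 49 → 85
Each symbol's bit-cost is frequency × depth; summing gives 170 bits (equivalently 36 + 49 + 85).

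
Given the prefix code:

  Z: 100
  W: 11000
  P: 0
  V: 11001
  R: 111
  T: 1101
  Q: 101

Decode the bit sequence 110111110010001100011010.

Read left to right; each codeword is recognised as soon as it completes (prefix code):
  1101→T | 111→R | 100→Z | 100→Z | 0→P | 11000→W | 1101→T | 0→P
Decoded message: TRZZPWTP

TRZZPWTP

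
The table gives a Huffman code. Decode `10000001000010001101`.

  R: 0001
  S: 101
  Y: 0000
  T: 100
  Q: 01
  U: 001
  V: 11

Read left to right; each codeword is recognised as soon as it completes (prefix code):
  100→T | 0000→Y | 100→T | 001→U | 0001→R | 101→S
Decoded message: TYTURS

TYTURS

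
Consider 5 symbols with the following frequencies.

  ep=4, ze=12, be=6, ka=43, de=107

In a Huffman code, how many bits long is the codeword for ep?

4

Repeatedly merge the two smallest:
combine ep(4), be(6) → 10
combine 10, ze(12) → 22
combine 22, ka(43) → 65
combine 65, de(107) → 172
The subtree containing ep is merged 4 times, so code length = 4.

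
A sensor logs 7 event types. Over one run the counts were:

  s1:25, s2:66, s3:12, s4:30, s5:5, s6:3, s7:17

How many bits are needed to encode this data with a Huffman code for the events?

Merge the two smallest weights repeatedly:
merge s6(3) and s5(5): 8
merge 8 and s3(12): 20
merge s7(17) and 20: 37
merge s1(25) and s4(30): 55
merge 37 and 55: 92
merge s2(66) and 92: 158
Total encoded bits = sum of merged weights = 8 + 20 + 37 + 55 + 92 + 158 = 370.

370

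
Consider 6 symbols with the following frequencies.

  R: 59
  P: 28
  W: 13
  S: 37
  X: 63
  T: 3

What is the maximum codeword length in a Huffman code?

4

Merge the two lowest-weight nodes at each step:
T(3) + W(13) → 16
16 + P(28) → 44
S(37) + 44 → 81
R(59) + X(63) → 122
81 + 122 → 203
The rarest symbols sit at the bottom; the longest codeword is 4 bits.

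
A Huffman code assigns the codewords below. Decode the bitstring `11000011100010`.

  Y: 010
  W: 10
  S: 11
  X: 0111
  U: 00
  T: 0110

SUUSWUW

Read left to right; each codeword is recognised as soon as it completes (prefix code):
  11→S | 00→U | 00→U | 11→S | 10→W | 00→U | 10→W
Decoded message: SUUSWUW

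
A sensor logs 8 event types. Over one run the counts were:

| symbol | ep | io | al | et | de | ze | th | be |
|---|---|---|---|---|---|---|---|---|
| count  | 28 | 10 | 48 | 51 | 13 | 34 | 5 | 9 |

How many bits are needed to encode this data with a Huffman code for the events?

532

Merge the two smallest weights repeatedly:
th(5) + be(9) → 14
io(10) + de(13) → 23
14 + 23 → 37
ep(28) + ze(34) → 62
37 + al(48) → 85
et(51) + 62 → 113
85 + 113 → 198
Total encoded bits = sum of merged weights = 14 + 23 + 37 + 62 + 85 + 113 + 198 = 532.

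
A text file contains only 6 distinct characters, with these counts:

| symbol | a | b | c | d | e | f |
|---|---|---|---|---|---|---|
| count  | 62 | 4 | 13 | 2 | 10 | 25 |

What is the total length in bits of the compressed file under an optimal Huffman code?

221

Build the Huffman tree bottom-up:
combine d(2), b(4) → 6
combine 6, e(10) → 16
combine c(13), 16 → 29
combine f(25), 29 → 54
combine 54, a(62) → 116
Each symbol's bit-cost is frequency × depth; summing gives 221 bits (equivalently 6 + 16 + 29 + 54 + 116).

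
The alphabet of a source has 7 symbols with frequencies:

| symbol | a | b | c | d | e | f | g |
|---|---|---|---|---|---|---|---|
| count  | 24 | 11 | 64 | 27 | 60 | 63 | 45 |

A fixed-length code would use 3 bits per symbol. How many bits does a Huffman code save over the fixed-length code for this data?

Fixed-length: 3 bits × 294 symbols = 882 bits.
Huffman merges:
merge b(11) and a(24): 35
merge d(27) and 35: 62
merge g(45) and e(60): 105
merge 62 and f(63): 125
merge c(64) and 105: 169
merge 125 and 169: 294
Huffman total = 35 + 62 + 105 + 125 + 169 + 294 = 790 bits.
Saving = 882 − 790 = 92 bits.

92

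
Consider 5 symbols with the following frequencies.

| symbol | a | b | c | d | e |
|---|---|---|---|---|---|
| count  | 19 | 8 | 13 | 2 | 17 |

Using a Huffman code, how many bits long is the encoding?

128

Build the Huffman tree bottom-up:
merge d(2) and b(8): 10
merge 10 and c(13): 23
merge e(17) and a(19): 36
merge 23 and 36: 59
Total encoded bits = sum of merged weights = 10 + 23 + 36 + 59 = 128.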